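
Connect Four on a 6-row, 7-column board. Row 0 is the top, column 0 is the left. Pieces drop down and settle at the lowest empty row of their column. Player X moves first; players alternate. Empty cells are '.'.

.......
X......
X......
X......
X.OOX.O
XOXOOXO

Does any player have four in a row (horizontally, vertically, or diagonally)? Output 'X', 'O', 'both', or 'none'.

X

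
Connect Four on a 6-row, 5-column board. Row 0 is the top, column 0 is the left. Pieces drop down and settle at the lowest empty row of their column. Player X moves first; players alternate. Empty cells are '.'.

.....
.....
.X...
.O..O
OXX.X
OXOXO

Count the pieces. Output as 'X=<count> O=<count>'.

X=6 O=6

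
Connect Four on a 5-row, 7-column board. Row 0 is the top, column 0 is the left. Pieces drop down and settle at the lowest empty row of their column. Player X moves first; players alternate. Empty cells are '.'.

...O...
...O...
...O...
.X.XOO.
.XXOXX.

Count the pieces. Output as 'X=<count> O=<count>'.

X=6 O=6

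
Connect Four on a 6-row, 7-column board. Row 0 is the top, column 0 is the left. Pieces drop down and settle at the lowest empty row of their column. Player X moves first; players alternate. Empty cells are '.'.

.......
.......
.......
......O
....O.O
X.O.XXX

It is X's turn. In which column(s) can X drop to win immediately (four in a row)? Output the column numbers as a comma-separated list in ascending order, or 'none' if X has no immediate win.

col 0: drop X → no win
col 1: drop X → no win
col 2: drop X → no win
col 3: drop X → WIN!
col 4: drop X → no win
col 5: drop X → no win
col 6: drop X → no win

Answer: 3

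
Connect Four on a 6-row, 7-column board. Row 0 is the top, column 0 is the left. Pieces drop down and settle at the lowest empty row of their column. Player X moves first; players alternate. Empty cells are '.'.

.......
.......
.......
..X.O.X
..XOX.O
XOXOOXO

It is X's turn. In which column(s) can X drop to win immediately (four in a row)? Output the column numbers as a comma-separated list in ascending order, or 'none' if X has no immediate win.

Answer: 2

Derivation:
col 0: drop X → no win
col 1: drop X → no win
col 2: drop X → WIN!
col 3: drop X → no win
col 4: drop X → no win
col 5: drop X → no win
col 6: drop X → no win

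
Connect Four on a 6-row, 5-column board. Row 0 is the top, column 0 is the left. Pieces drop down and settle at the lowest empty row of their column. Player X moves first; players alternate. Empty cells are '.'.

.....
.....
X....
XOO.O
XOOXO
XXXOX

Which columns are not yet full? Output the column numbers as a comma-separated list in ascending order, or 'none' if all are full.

Answer: 0,1,2,3,4

Derivation:
col 0: top cell = '.' → open
col 1: top cell = '.' → open
col 2: top cell = '.' → open
col 3: top cell = '.' → open
col 4: top cell = '.' → open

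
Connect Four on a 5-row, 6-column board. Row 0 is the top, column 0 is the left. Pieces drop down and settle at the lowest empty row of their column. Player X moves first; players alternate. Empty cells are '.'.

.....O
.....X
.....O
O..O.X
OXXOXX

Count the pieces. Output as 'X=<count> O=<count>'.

X=6 O=6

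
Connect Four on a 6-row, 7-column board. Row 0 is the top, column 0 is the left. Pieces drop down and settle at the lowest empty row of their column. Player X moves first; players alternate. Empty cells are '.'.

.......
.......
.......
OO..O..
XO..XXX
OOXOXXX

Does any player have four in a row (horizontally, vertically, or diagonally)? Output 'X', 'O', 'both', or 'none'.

none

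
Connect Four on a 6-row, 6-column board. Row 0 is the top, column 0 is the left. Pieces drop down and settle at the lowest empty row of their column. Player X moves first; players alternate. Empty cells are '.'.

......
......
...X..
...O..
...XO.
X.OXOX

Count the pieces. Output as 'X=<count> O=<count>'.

X=5 O=4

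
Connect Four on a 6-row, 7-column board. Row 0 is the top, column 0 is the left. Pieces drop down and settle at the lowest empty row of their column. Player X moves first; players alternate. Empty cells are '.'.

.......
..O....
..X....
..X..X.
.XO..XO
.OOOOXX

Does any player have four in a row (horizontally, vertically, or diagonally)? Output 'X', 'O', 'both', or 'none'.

O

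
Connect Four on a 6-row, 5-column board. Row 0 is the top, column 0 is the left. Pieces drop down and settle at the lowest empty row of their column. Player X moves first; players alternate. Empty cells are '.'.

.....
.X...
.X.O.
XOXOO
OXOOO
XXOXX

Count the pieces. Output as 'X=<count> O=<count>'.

X=9 O=9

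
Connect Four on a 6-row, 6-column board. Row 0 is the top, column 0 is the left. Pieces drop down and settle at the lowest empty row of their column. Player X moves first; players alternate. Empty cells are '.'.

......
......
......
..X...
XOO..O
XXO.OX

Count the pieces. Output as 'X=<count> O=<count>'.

X=5 O=5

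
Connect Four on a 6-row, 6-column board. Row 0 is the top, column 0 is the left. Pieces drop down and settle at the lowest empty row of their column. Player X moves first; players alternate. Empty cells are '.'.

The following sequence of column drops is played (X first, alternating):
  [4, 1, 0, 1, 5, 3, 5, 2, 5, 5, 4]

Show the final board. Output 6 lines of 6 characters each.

Move 1: X drops in col 4, lands at row 5
Move 2: O drops in col 1, lands at row 5
Move 3: X drops in col 0, lands at row 5
Move 4: O drops in col 1, lands at row 4
Move 5: X drops in col 5, lands at row 5
Move 6: O drops in col 3, lands at row 5
Move 7: X drops in col 5, lands at row 4
Move 8: O drops in col 2, lands at row 5
Move 9: X drops in col 5, lands at row 3
Move 10: O drops in col 5, lands at row 2
Move 11: X drops in col 4, lands at row 4

Answer: ......
......
.....O
.....X
.O..XX
XOOOXX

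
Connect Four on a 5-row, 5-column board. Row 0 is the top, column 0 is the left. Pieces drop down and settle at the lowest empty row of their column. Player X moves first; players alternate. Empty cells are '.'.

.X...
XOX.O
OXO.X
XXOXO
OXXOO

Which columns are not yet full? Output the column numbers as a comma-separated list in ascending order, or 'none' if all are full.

col 0: top cell = '.' → open
col 1: top cell = 'X' → FULL
col 2: top cell = '.' → open
col 3: top cell = '.' → open
col 4: top cell = '.' → open

Answer: 0,2,3,4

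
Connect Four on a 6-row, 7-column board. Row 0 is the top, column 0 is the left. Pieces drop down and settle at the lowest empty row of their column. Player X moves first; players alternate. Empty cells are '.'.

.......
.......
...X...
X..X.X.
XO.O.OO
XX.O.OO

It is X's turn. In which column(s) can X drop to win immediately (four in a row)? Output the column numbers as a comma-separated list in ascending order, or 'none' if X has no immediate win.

Answer: 0

Derivation:
col 0: drop X → WIN!
col 1: drop X → no win
col 2: drop X → no win
col 3: drop X → no win
col 4: drop X → no win
col 5: drop X → no win
col 6: drop X → no win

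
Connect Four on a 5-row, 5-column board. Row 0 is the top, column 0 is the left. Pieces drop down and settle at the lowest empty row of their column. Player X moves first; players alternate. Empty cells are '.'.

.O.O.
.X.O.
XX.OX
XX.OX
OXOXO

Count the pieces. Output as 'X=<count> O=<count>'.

X=9 O=8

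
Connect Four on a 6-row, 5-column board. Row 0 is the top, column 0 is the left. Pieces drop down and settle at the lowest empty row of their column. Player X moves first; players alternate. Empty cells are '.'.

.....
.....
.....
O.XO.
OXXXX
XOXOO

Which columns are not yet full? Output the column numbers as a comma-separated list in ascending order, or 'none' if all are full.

Answer: 0,1,2,3,4

Derivation:
col 0: top cell = '.' → open
col 1: top cell = '.' → open
col 2: top cell = '.' → open
col 3: top cell = '.' → open
col 4: top cell = '.' → open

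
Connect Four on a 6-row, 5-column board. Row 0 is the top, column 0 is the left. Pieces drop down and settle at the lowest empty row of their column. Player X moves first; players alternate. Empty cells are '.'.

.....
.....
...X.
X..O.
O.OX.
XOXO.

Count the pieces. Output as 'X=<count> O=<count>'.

X=5 O=5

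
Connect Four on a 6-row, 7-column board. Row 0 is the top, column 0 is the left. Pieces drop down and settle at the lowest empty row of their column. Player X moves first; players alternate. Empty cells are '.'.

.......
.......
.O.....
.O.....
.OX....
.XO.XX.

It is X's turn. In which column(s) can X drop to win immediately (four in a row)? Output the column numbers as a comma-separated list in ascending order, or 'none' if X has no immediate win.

Answer: none

Derivation:
col 0: drop X → no win
col 1: drop X → no win
col 2: drop X → no win
col 3: drop X → no win
col 4: drop X → no win
col 5: drop X → no win
col 6: drop X → no win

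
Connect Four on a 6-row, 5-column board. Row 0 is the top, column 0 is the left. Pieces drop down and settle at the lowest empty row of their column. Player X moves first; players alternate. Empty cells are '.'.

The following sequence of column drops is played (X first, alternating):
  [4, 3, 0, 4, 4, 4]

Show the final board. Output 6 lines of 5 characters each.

Answer: .....
.....
....O
....X
....O
X..OX

Derivation:
Move 1: X drops in col 4, lands at row 5
Move 2: O drops in col 3, lands at row 5
Move 3: X drops in col 0, lands at row 5
Move 4: O drops in col 4, lands at row 4
Move 5: X drops in col 4, lands at row 3
Move 6: O drops in col 4, lands at row 2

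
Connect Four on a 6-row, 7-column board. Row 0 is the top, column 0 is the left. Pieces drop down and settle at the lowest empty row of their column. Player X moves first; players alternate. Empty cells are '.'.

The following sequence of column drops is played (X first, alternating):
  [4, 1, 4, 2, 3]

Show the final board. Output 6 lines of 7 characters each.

Answer: .......
.......
.......
.......
....X..
.OOXX..

Derivation:
Move 1: X drops in col 4, lands at row 5
Move 2: O drops in col 1, lands at row 5
Move 3: X drops in col 4, lands at row 4
Move 4: O drops in col 2, lands at row 5
Move 5: X drops in col 3, lands at row 5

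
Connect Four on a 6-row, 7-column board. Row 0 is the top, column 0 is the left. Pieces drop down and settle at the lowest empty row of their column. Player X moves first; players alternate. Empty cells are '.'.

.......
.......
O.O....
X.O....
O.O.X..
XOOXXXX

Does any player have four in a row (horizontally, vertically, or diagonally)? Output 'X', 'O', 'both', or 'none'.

both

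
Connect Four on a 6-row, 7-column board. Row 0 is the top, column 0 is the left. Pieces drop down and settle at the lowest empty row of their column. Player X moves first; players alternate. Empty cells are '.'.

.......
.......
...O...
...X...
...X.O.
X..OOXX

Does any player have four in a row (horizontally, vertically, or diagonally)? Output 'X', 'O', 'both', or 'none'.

none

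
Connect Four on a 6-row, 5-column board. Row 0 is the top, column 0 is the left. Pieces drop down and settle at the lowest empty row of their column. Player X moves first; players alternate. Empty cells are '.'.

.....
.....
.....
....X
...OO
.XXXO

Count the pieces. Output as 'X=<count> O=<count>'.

X=4 O=3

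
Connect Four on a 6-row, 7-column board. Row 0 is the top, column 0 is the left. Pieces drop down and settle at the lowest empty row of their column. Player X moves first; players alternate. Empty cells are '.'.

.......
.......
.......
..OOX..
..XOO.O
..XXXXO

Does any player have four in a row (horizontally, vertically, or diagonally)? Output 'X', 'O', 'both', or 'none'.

X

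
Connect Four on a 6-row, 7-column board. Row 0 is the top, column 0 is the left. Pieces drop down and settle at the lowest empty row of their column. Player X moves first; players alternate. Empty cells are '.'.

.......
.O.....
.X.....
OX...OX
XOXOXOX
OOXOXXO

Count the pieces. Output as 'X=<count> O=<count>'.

X=10 O=10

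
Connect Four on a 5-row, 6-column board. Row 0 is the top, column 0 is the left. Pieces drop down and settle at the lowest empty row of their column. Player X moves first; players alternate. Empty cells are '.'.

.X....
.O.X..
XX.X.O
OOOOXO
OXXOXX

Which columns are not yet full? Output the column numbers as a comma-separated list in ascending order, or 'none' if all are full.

col 0: top cell = '.' → open
col 1: top cell = 'X' → FULL
col 2: top cell = '.' → open
col 3: top cell = '.' → open
col 4: top cell = '.' → open
col 5: top cell = '.' → open

Answer: 0,2,3,4,5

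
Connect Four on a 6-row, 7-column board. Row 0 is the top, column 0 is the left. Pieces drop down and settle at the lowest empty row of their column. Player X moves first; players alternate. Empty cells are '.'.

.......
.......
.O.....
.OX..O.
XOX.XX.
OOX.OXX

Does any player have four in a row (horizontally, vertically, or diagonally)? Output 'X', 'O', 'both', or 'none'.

O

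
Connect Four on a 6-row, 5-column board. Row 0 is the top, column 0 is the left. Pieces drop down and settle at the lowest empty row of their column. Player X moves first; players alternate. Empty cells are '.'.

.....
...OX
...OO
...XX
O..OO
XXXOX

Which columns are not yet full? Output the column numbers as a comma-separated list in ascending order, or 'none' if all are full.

Answer: 0,1,2,3,4

Derivation:
col 0: top cell = '.' → open
col 1: top cell = '.' → open
col 2: top cell = '.' → open
col 3: top cell = '.' → open
col 4: top cell = '.' → open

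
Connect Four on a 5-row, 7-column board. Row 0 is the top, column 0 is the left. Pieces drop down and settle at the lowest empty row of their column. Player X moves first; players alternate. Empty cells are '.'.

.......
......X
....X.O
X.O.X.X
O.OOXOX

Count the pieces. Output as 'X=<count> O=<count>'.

X=7 O=6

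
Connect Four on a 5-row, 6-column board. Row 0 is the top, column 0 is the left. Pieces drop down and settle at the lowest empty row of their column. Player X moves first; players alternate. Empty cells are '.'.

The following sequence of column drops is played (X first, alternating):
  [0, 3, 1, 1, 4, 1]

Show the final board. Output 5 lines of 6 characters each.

Move 1: X drops in col 0, lands at row 4
Move 2: O drops in col 3, lands at row 4
Move 3: X drops in col 1, lands at row 4
Move 4: O drops in col 1, lands at row 3
Move 5: X drops in col 4, lands at row 4
Move 6: O drops in col 1, lands at row 2

Answer: ......
......
.O....
.O....
XX.OX.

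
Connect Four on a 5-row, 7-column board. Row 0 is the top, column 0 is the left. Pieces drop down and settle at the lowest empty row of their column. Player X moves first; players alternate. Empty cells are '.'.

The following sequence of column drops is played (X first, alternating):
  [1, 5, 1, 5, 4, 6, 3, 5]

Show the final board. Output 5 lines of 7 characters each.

Answer: .......
.......
.....O.
.X...O.
.X.XXOO

Derivation:
Move 1: X drops in col 1, lands at row 4
Move 2: O drops in col 5, lands at row 4
Move 3: X drops in col 1, lands at row 3
Move 4: O drops in col 5, lands at row 3
Move 5: X drops in col 4, lands at row 4
Move 6: O drops in col 6, lands at row 4
Move 7: X drops in col 3, lands at row 4
Move 8: O drops in col 5, lands at row 2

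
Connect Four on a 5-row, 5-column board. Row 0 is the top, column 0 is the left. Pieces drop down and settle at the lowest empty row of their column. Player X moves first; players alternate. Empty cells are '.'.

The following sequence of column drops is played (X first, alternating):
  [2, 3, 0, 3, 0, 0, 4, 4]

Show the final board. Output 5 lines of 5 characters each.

Answer: .....
.....
O....
X..OO
X.XOX

Derivation:
Move 1: X drops in col 2, lands at row 4
Move 2: O drops in col 3, lands at row 4
Move 3: X drops in col 0, lands at row 4
Move 4: O drops in col 3, lands at row 3
Move 5: X drops in col 0, lands at row 3
Move 6: O drops in col 0, lands at row 2
Move 7: X drops in col 4, lands at row 4
Move 8: O drops in col 4, lands at row 3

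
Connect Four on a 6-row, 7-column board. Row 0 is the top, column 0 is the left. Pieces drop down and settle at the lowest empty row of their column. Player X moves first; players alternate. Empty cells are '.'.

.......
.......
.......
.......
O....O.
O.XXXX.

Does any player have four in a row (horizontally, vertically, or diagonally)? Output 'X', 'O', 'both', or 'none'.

X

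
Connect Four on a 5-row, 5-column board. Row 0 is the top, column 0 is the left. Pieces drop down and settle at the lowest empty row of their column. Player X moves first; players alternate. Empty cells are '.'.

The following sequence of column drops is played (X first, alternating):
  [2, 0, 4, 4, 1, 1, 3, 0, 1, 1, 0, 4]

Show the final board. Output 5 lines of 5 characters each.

Move 1: X drops in col 2, lands at row 4
Move 2: O drops in col 0, lands at row 4
Move 3: X drops in col 4, lands at row 4
Move 4: O drops in col 4, lands at row 3
Move 5: X drops in col 1, lands at row 4
Move 6: O drops in col 1, lands at row 3
Move 7: X drops in col 3, lands at row 4
Move 8: O drops in col 0, lands at row 3
Move 9: X drops in col 1, lands at row 2
Move 10: O drops in col 1, lands at row 1
Move 11: X drops in col 0, lands at row 2
Move 12: O drops in col 4, lands at row 2

Answer: .....
.O...
XX..O
OO..O
OXXXX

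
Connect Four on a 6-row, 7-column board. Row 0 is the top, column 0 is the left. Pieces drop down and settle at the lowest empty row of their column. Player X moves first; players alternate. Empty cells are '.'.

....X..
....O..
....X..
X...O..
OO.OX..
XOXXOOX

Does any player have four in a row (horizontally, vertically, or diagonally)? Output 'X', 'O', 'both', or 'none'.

none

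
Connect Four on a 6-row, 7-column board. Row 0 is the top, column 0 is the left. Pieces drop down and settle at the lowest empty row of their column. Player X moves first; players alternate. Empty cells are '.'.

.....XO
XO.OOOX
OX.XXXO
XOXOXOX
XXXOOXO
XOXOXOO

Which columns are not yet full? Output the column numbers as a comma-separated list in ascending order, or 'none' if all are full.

Answer: 0,1,2,3,4

Derivation:
col 0: top cell = '.' → open
col 1: top cell = '.' → open
col 2: top cell = '.' → open
col 3: top cell = '.' → open
col 4: top cell = '.' → open
col 5: top cell = 'X' → FULL
col 6: top cell = 'O' → FULL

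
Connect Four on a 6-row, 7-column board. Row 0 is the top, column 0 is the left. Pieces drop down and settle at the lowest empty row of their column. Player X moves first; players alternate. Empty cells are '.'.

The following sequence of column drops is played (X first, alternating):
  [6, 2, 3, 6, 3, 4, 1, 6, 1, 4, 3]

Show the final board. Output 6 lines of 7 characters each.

Answer: .......
.......
.......
...X..O
.X.XO.O
.XOXO.X

Derivation:
Move 1: X drops in col 6, lands at row 5
Move 2: O drops in col 2, lands at row 5
Move 3: X drops in col 3, lands at row 5
Move 4: O drops in col 6, lands at row 4
Move 5: X drops in col 3, lands at row 4
Move 6: O drops in col 4, lands at row 5
Move 7: X drops in col 1, lands at row 5
Move 8: O drops in col 6, lands at row 3
Move 9: X drops in col 1, lands at row 4
Move 10: O drops in col 4, lands at row 4
Move 11: X drops in col 3, lands at row 3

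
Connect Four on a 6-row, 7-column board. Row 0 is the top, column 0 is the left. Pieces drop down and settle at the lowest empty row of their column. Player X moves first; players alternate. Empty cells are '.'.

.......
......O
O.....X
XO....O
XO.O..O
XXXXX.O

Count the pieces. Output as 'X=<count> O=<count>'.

X=8 O=8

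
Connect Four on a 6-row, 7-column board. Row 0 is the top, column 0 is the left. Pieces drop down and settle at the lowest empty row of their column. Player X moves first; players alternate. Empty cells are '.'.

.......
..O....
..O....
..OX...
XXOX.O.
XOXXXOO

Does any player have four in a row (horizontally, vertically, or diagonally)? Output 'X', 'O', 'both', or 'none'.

O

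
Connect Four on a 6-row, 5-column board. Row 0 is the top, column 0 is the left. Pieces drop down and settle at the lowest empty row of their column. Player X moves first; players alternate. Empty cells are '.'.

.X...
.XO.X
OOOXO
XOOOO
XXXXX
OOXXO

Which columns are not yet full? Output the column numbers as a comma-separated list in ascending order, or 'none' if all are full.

col 0: top cell = '.' → open
col 1: top cell = 'X' → FULL
col 2: top cell = '.' → open
col 3: top cell = '.' → open
col 4: top cell = '.' → open

Answer: 0,2,3,4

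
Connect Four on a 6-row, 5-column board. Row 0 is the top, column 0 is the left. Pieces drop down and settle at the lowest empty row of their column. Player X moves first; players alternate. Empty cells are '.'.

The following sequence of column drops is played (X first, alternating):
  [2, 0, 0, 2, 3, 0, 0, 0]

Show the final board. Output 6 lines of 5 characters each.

Move 1: X drops in col 2, lands at row 5
Move 2: O drops in col 0, lands at row 5
Move 3: X drops in col 0, lands at row 4
Move 4: O drops in col 2, lands at row 4
Move 5: X drops in col 3, lands at row 5
Move 6: O drops in col 0, lands at row 3
Move 7: X drops in col 0, lands at row 2
Move 8: O drops in col 0, lands at row 1

Answer: .....
O....
X....
O....
X.O..
O.XX.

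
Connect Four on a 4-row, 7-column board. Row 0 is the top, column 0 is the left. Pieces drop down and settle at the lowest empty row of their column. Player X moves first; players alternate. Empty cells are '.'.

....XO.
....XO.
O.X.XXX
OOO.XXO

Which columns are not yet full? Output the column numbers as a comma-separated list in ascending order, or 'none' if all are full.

col 0: top cell = '.' → open
col 1: top cell = '.' → open
col 2: top cell = '.' → open
col 3: top cell = '.' → open
col 4: top cell = 'X' → FULL
col 5: top cell = 'O' → FULL
col 6: top cell = '.' → open

Answer: 0,1,2,3,6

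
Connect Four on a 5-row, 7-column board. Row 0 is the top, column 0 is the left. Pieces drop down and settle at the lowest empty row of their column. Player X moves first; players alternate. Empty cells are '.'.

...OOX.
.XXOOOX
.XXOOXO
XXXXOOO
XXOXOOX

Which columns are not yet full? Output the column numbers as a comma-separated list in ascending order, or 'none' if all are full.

col 0: top cell = '.' → open
col 1: top cell = '.' → open
col 2: top cell = '.' → open
col 3: top cell = 'O' → FULL
col 4: top cell = 'O' → FULL
col 5: top cell = 'X' → FULL
col 6: top cell = '.' → open

Answer: 0,1,2,6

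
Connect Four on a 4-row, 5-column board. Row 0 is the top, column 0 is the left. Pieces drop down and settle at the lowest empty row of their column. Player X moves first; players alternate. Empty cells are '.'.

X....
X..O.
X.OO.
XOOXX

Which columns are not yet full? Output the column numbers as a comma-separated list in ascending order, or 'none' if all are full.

Answer: 1,2,3,4

Derivation:
col 0: top cell = 'X' → FULL
col 1: top cell = '.' → open
col 2: top cell = '.' → open
col 3: top cell = '.' → open
col 4: top cell = '.' → open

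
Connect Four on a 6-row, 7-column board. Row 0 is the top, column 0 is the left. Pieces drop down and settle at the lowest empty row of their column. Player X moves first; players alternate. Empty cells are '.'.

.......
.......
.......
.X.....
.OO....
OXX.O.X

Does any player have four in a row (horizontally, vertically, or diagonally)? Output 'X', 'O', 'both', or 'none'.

none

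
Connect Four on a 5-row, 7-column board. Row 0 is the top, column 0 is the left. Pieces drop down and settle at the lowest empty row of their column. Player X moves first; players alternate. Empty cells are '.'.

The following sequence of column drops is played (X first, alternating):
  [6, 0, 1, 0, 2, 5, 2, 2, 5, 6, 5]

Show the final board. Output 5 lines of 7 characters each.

Move 1: X drops in col 6, lands at row 4
Move 2: O drops in col 0, lands at row 4
Move 3: X drops in col 1, lands at row 4
Move 4: O drops in col 0, lands at row 3
Move 5: X drops in col 2, lands at row 4
Move 6: O drops in col 5, lands at row 4
Move 7: X drops in col 2, lands at row 3
Move 8: O drops in col 2, lands at row 2
Move 9: X drops in col 5, lands at row 3
Move 10: O drops in col 6, lands at row 3
Move 11: X drops in col 5, lands at row 2

Answer: .......
.......
..O..X.
O.X..XO
OXX..OX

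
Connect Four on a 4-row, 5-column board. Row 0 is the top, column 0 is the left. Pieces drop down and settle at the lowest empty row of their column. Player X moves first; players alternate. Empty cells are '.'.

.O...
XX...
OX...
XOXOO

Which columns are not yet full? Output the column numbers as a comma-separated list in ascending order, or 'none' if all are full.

col 0: top cell = '.' → open
col 1: top cell = 'O' → FULL
col 2: top cell = '.' → open
col 3: top cell = '.' → open
col 4: top cell = '.' → open

Answer: 0,2,3,4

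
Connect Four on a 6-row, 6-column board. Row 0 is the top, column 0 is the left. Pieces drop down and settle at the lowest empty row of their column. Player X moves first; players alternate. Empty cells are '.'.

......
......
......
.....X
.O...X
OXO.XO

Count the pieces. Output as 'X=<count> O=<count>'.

X=4 O=4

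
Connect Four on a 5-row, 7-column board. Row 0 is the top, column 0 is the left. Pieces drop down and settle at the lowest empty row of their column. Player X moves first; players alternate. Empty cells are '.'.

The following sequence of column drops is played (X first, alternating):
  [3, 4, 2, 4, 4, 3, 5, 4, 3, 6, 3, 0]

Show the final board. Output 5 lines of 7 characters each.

Answer: .......
...XO..
...XX..
...OO..
O.XXOXO

Derivation:
Move 1: X drops in col 3, lands at row 4
Move 2: O drops in col 4, lands at row 4
Move 3: X drops in col 2, lands at row 4
Move 4: O drops in col 4, lands at row 3
Move 5: X drops in col 4, lands at row 2
Move 6: O drops in col 3, lands at row 3
Move 7: X drops in col 5, lands at row 4
Move 8: O drops in col 4, lands at row 1
Move 9: X drops in col 3, lands at row 2
Move 10: O drops in col 6, lands at row 4
Move 11: X drops in col 3, lands at row 1
Move 12: O drops in col 0, lands at row 4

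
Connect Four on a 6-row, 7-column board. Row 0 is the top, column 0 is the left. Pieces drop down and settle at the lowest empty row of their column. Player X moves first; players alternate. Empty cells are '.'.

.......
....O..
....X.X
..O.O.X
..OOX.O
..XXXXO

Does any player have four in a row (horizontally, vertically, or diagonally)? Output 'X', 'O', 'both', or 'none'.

X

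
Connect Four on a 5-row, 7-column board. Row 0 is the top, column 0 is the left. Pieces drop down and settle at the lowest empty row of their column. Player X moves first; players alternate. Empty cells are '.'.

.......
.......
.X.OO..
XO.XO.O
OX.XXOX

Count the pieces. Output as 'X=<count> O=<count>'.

X=7 O=7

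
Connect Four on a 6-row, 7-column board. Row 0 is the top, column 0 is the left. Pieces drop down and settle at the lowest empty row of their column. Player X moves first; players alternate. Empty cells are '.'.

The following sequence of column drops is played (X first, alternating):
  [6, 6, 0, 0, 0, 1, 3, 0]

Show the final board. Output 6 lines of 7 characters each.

Answer: .......
.......
O......
X......
O.....O
XO.X..X

Derivation:
Move 1: X drops in col 6, lands at row 5
Move 2: O drops in col 6, lands at row 4
Move 3: X drops in col 0, lands at row 5
Move 4: O drops in col 0, lands at row 4
Move 5: X drops in col 0, lands at row 3
Move 6: O drops in col 1, lands at row 5
Move 7: X drops in col 3, lands at row 5
Move 8: O drops in col 0, lands at row 2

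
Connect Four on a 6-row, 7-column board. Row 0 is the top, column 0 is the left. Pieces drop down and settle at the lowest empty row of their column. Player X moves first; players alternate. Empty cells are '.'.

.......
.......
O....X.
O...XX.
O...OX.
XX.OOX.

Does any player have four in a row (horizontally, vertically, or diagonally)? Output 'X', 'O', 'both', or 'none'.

X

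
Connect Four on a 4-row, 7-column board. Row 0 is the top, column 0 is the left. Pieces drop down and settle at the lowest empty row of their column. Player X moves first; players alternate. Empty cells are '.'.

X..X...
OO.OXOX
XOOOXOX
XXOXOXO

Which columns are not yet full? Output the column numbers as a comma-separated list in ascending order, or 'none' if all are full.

Answer: 1,2,4,5,6

Derivation:
col 0: top cell = 'X' → FULL
col 1: top cell = '.' → open
col 2: top cell = '.' → open
col 3: top cell = 'X' → FULL
col 4: top cell = '.' → open
col 5: top cell = '.' → open
col 6: top cell = '.' → open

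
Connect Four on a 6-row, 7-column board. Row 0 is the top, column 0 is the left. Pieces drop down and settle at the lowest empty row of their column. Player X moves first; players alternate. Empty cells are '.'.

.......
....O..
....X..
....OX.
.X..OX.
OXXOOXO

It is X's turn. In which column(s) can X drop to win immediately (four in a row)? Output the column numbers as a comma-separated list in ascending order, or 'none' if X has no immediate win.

Answer: 5

Derivation:
col 0: drop X → no win
col 1: drop X → no win
col 2: drop X → no win
col 3: drop X → no win
col 4: drop X → no win
col 5: drop X → WIN!
col 6: drop X → no win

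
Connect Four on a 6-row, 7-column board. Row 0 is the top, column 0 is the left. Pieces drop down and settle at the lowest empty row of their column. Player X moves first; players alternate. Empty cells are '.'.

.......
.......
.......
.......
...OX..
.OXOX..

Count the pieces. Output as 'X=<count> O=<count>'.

X=3 O=3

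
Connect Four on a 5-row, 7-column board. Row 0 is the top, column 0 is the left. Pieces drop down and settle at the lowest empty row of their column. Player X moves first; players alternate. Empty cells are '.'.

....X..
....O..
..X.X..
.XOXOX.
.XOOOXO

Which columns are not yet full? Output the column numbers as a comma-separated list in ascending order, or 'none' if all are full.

Answer: 0,1,2,3,5,6

Derivation:
col 0: top cell = '.' → open
col 1: top cell = '.' → open
col 2: top cell = '.' → open
col 3: top cell = '.' → open
col 4: top cell = 'X' → FULL
col 5: top cell = '.' → open
col 6: top cell = '.' → open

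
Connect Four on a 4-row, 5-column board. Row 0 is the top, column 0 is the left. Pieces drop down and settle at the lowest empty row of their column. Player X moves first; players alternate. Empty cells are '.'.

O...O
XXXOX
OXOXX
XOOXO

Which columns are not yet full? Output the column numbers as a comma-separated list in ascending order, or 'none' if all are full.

Answer: 1,2,3

Derivation:
col 0: top cell = 'O' → FULL
col 1: top cell = '.' → open
col 2: top cell = '.' → open
col 3: top cell = '.' → open
col 4: top cell = 'O' → FULL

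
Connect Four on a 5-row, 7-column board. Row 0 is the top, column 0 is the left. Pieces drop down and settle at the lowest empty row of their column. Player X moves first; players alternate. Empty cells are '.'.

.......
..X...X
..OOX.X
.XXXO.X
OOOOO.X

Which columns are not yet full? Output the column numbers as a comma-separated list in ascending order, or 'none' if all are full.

col 0: top cell = '.' → open
col 1: top cell = '.' → open
col 2: top cell = '.' → open
col 3: top cell = '.' → open
col 4: top cell = '.' → open
col 5: top cell = '.' → open
col 6: top cell = '.' → open

Answer: 0,1,2,3,4,5,6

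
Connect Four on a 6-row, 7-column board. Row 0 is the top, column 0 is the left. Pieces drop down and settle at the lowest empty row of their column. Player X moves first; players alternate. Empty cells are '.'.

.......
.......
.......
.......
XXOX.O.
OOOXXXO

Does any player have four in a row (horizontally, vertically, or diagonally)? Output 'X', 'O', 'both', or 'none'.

none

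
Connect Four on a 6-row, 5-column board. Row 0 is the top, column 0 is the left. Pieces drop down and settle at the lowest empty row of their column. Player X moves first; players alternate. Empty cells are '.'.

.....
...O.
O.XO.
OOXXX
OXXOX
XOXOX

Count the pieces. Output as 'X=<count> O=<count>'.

X=10 O=9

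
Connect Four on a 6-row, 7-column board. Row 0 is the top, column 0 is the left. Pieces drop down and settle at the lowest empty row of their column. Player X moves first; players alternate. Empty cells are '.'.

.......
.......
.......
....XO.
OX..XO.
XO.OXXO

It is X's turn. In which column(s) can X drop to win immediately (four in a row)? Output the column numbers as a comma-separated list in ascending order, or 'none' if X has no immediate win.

col 0: drop X → no win
col 1: drop X → no win
col 2: drop X → no win
col 3: drop X → no win
col 4: drop X → WIN!
col 5: drop X → no win
col 6: drop X → no win

Answer: 4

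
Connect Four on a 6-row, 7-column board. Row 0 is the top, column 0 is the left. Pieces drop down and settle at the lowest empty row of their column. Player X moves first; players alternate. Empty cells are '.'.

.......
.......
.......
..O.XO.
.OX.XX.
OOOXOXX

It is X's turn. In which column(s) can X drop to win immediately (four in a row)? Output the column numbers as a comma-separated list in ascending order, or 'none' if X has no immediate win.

col 0: drop X → no win
col 1: drop X → no win
col 2: drop X → no win
col 3: drop X → WIN!
col 4: drop X → no win
col 5: drop X → no win
col 6: drop X → no win

Answer: 3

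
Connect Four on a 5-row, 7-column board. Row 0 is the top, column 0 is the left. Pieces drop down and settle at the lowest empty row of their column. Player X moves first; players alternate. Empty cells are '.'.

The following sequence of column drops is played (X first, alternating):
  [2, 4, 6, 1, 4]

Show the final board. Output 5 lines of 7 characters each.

Answer: .......
.......
.......
....X..
.OX.O.X

Derivation:
Move 1: X drops in col 2, lands at row 4
Move 2: O drops in col 4, lands at row 4
Move 3: X drops in col 6, lands at row 4
Move 4: O drops in col 1, lands at row 4
Move 5: X drops in col 4, lands at row 3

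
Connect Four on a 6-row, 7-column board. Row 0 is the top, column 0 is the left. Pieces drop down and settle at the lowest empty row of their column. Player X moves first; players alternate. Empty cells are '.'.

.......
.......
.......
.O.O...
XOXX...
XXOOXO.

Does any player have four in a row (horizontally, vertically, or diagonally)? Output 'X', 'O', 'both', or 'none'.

none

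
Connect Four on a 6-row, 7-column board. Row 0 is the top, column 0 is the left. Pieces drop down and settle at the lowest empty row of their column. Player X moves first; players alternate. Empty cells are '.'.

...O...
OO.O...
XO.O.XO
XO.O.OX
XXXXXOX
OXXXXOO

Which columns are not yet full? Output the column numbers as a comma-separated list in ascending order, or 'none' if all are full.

col 0: top cell = '.' → open
col 1: top cell = '.' → open
col 2: top cell = '.' → open
col 3: top cell = 'O' → FULL
col 4: top cell = '.' → open
col 5: top cell = '.' → open
col 6: top cell = '.' → open

Answer: 0,1,2,4,5,6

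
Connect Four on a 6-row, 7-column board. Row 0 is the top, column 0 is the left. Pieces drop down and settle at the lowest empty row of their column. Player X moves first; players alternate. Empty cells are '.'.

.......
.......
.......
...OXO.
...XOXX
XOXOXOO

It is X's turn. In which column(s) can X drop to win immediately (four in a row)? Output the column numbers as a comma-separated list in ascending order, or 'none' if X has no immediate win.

Answer: 5

Derivation:
col 0: drop X → no win
col 1: drop X → no win
col 2: drop X → no win
col 3: drop X → no win
col 4: drop X → no win
col 5: drop X → WIN!
col 6: drop X → no win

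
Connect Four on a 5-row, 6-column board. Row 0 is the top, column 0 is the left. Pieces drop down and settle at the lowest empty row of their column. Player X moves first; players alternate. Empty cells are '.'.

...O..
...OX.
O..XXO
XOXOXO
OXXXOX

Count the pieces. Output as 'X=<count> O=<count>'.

X=10 O=9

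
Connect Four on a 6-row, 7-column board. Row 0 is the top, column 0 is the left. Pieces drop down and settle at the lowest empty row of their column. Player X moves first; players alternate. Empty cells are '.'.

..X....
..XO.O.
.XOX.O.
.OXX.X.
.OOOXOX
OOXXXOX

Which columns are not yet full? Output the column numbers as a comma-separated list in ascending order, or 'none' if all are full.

Answer: 0,1,3,4,5,6

Derivation:
col 0: top cell = '.' → open
col 1: top cell = '.' → open
col 2: top cell = 'X' → FULL
col 3: top cell = '.' → open
col 4: top cell = '.' → open
col 5: top cell = '.' → open
col 6: top cell = '.' → open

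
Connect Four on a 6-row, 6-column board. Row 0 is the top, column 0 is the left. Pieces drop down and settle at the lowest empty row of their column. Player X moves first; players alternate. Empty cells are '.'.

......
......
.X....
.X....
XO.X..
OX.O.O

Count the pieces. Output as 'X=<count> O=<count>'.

X=5 O=4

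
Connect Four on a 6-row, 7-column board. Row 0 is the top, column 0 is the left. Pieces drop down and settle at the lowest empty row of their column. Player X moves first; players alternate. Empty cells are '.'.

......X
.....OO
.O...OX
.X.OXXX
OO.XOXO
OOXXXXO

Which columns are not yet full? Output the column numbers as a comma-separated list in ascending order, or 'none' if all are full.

col 0: top cell = '.' → open
col 1: top cell = '.' → open
col 2: top cell = '.' → open
col 3: top cell = '.' → open
col 4: top cell = '.' → open
col 5: top cell = '.' → open
col 6: top cell = 'X' → FULL

Answer: 0,1,2,3,4,5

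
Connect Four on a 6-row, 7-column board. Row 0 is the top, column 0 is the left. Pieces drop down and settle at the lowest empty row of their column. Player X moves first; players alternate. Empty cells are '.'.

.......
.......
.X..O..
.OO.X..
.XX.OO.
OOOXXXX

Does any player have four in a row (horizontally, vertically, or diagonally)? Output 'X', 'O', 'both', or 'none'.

X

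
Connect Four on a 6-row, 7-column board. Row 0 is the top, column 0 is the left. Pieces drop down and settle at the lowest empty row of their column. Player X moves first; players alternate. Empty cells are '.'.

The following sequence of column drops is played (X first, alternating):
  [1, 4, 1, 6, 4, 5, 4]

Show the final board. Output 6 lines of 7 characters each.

Answer: .......
.......
.......
....X..
.X..X..
.X..OOO

Derivation:
Move 1: X drops in col 1, lands at row 5
Move 2: O drops in col 4, lands at row 5
Move 3: X drops in col 1, lands at row 4
Move 4: O drops in col 6, lands at row 5
Move 5: X drops in col 4, lands at row 4
Move 6: O drops in col 5, lands at row 5
Move 7: X drops in col 4, lands at row 3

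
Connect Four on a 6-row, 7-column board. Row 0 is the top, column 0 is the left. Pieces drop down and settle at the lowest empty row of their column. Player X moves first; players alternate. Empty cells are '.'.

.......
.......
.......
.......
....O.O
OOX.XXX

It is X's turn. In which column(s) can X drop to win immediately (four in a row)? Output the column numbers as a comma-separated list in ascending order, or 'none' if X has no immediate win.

col 0: drop X → no win
col 1: drop X → no win
col 2: drop X → no win
col 3: drop X → WIN!
col 4: drop X → no win
col 5: drop X → no win
col 6: drop X → no win

Answer: 3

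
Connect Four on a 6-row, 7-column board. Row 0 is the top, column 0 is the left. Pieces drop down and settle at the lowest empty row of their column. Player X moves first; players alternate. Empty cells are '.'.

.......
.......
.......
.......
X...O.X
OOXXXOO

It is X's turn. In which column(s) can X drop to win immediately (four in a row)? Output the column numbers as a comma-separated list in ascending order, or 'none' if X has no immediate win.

Answer: none

Derivation:
col 0: drop X → no win
col 1: drop X → no win
col 2: drop X → no win
col 3: drop X → no win
col 4: drop X → no win
col 5: drop X → no win
col 6: drop X → no win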